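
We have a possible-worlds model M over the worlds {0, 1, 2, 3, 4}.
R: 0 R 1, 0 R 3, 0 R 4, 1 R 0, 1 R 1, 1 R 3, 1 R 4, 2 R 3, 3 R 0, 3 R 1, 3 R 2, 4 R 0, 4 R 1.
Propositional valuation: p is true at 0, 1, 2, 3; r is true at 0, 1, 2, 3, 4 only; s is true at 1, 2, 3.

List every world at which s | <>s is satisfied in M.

Recall that <>ψ holds at a world iff ψ holds at some accessible world.
Let φ = s | <>s. Evaluate φ at each world:
  0 (successors {1, 3, 4}): φ is true.
  1 (successors {0, 1, 3, 4}): φ is true.
  2 (successors {3}): φ is true.
  3 (successors {0, 1, 2}): φ is true.
  4 (successors {0, 1}): φ is true.
For instance, at 0:
  At 0: s is false, <>s is true, so s | <>s is true.
    At 0: <>s requires s at some successor in {1, 3, 4}.
      s holds at 1, so <>s is true at 0.
Satisfying worlds: {0, 1, 2, 3, 4}

0, 1, 2, 3, 4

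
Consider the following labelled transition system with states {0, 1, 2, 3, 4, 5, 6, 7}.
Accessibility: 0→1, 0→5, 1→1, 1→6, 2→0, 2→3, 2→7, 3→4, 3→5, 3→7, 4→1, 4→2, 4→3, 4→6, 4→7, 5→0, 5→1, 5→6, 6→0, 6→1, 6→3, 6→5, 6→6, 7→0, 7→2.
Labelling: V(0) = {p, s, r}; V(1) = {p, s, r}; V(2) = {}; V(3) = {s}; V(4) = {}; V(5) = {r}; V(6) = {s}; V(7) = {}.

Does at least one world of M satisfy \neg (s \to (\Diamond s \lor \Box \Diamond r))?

Let φ = \neg (s \to (\Diamond s \lor \Box \Diamond r)). Evaluate φ at each world:
  0 (successors {1, 5}): φ is false.
  1 (successors {1, 6}): φ is false.
  2 (successors {0, 3, 7}): φ is false.
  3 (successors {4, 5, 7}): φ is false.
  4 (successors {1, 2, 3, 6, 7}): φ is false.
  5 (successors {0, 1, 6}): φ is false.
  6 (successors {0, 1, 3, 5, 6}): φ is false.
  7 (successors {0, 2}): φ is false.
For instance, at 7:
  At 7: s \to (\Diamond s \lor \Box \Diamond r) is true, so \neg (s \to (\Diamond s \lor \Box \Diamond r)) is false.
    At 7: s is false, \Diamond s \lor \Box \Diamond r is true, so s \to (\Diamond s \lor \Box \Diamond r) is true.
      At 7: \Diamond s is true, \Box \Diamond r is true, so \Diamond s \lor \Box \Diamond r is true.

No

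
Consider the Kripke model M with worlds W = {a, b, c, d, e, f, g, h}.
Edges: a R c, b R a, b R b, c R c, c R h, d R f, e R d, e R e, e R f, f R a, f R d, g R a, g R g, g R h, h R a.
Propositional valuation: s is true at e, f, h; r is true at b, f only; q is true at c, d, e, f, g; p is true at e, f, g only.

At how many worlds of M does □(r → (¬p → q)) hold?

7

Let φ = □(r → (¬p → q)). Evaluate φ at each world:
  a (successors {c}): φ is true.
  b (successors {a, b}): φ is false.
  c (successors {c, h}): φ is true.
  d (successors {f}): φ is true.
  e (successors {d, e, f}): φ is true.
  f (successors {a, d}): φ is true.
  g (successors {a, g, h}): φ is true.
  h (successors {a}): φ is true.
For instance, at h:
  At h: □(r → (¬p → q)) requires r → (¬p → q) at every successor {a}.
    At a: r → (¬p → q) is true.
  So □(r → (¬p → q)) is true at h.
Satisfying worlds: {a, c, d, e, f, g, h}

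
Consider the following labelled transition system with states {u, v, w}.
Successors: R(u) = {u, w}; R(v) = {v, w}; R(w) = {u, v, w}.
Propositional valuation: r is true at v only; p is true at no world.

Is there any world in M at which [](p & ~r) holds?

No

Recall that []ψ holds at a world iff ψ holds at every accessible world, and <>ψ holds iff ψ holds at some accessible world.
Let φ = [](p & ~r). Evaluate φ at each world:
  u (successors {u, w}): φ is false.
  v (successors {v, w}): φ is false.
  w (successors {u, v, w}): φ is false.
For instance, at u:
  At u: [](p & ~r) requires p & ~r at every successor {u, w}.
    p & ~r fails at u, so [](p & ~r) is false at u.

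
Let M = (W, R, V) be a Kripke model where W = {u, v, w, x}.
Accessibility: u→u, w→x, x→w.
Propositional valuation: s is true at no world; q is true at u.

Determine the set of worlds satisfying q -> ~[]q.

Recall that []ψ holds at a world iff ψ holds at every accessible world, and <>ψ holds iff ψ holds at some accessible world.
Let φ = q -> ~[]q. Evaluate φ at each world:
  u (successors {u}): φ is false.
  v (successors ∅): φ is true.
  w (successors {x}): φ is true.
  x (successors {w}): φ is true.
For instance, at u:
  At u: q is true, ~[]q is false, so q -> ~[]q is false.
    At u: []q is true, so ~[]q is false.
      At u: []q requires q at every successor {u}.
        At u: q is true.
      So []q is true at u.
Satisfying worlds: {v, w, x}

v, w, x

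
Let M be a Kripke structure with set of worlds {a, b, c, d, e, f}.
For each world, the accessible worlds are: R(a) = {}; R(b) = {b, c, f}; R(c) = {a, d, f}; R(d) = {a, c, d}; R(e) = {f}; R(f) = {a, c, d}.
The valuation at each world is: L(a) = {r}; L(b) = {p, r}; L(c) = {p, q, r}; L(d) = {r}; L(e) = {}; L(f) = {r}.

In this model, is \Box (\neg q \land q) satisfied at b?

No

At b: \Box (\neg q \land q) requires \neg q \land q at every successor {b, c, f}.
  \neg q \land q fails at b, so \Box (\neg q \land q) is false at b.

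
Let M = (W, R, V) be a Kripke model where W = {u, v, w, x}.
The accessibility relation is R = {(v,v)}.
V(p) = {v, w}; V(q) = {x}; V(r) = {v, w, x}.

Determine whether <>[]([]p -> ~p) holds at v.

At v: <>[]([]p -> ~p) requires []([]p -> ~p) at some successor in {v}.
  At v: []([]p -> ~p) is false.
So <>[]([]p -> ~p) is false at v.

No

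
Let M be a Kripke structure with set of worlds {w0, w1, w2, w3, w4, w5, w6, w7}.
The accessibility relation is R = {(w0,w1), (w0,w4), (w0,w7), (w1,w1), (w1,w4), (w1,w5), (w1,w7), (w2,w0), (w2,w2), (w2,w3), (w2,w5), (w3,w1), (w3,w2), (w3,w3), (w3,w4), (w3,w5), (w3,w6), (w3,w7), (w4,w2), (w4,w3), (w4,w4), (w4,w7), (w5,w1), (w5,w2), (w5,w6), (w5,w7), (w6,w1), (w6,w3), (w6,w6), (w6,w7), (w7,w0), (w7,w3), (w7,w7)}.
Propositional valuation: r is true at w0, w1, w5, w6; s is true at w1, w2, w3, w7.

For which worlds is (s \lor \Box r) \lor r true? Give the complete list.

Let φ = (s \lor \Box r) \lor r. Evaluate φ at each world:
  w0 (successors {w1, w4, w7}): φ is true.
  w1 (successors {w1, w4, w5, w7}): φ is true.
  w2 (successors {w0, w2, w3, w5}): φ is true.
  w3 (successors {w1, w2, w3, w4, w5, w6, w7}): φ is true.
  w4 (successors {w2, w3, w4, w7}): φ is false.
  w5 (successors {w1, w2, w6, w7}): φ is true.
  w6 (successors {w1, w3, w6, w7}): φ is true.
  w7 (successors {w0, w3, w7}): φ is true.
For instance, at w5:
  At w5: s \lor \Box r is false, r is true, so (s \lor \Box r) \lor r is true.
    At w5: s is false, \Box r is false, so s \lor \Box r is false.
      At w5: \Box r requires r at every successor {w1, w2, w6, w7}.
        r fails at w2, so \Box r is false at w5.
Satisfying worlds: {w0, w1, w2, w3, w5, w6, w7}

w0, w1, w2, w3, w5, w6, w7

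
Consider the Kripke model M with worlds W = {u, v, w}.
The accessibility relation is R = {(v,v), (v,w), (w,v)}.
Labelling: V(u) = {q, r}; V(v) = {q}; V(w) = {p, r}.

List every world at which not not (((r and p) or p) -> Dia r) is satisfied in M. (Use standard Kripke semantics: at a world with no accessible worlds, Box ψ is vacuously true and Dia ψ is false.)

Let φ = not not (((r and p) or p) -> Dia r). Evaluate φ at each world:
  u (successors ∅): φ is true.
  v (successors {v, w}): φ is true.
  w (successors {v}): φ is false.
For instance, at w:
  At w: not (((r and p) or p) -> Dia r) is true, so not not (((r and p) or p) -> Dia r) is false.
    At w: ((r and p) or p) -> Dia r is false, so not (((r and p) or p) -> Dia r) is true.
      At w: (r and p) or p is true, Dia r is false, so ((r and p) or p) -> Dia r is false.
Satisfying worlds: {u, v}

u, v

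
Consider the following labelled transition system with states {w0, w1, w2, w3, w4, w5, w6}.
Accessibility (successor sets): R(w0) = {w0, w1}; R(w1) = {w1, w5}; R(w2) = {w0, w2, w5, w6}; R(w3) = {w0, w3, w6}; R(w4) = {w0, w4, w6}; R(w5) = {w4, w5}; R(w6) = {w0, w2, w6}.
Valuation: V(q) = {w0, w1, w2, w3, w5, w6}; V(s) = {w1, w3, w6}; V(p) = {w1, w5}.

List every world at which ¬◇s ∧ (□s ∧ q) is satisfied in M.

none

Let φ = ¬◇s ∧ (□s ∧ q). Evaluate φ at each world:
  w0 (successors {w0, w1}): φ is false.
  w1 (successors {w1, w5}): φ is false.
  w2 (successors {w0, w2, w5, w6}): φ is false.
  w3 (successors {w0, w3, w6}): φ is false.
  w4 (successors {w0, w4, w6}): φ is false.
  w5 (successors {w4, w5}): φ is false.
  w6 (successors {w0, w2, w6}): φ is false.
For instance, at w2:
  At w2: ¬◇s is false, □s ∧ q is false, so ¬◇s ∧ (□s ∧ q) is false.
    At w2: ◇s is true, so ¬◇s is false.
      At w2: ◇s requires s at some successor in {w0, w2, w5, w6}.
        s holds at w6, so ◇s is true at w2.
    At w2: □s is false, q is true, so □s ∧ q is false.
      At w2: □s requires s at every successor {w0, w2, w5, w6}.
        s fails at w0, so □s is false at w2.
Satisfying worlds: none.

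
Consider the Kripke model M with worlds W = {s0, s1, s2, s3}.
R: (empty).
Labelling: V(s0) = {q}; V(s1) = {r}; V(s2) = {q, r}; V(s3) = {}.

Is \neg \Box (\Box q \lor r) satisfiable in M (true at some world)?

No

Recall that \Box ψ holds at a world iff ψ holds at every accessible world, and \Diamond ψ holds iff ψ holds at some accessible world.
Let φ = \neg \Box (\Box q \lor r). Evaluate φ at each world:
  s0 (successors ∅): φ is false.
  s1 (successors ∅): φ is false.
  s2 (successors ∅): φ is false.
  s3 (successors ∅): φ is false.
For instance, at s0:
  At s0: \Box (\Box q \lor r) is true, so \neg \Box (\Box q \lor r) is false.
    At s0: no accessible worlds, so \Box (\Box q \lor r) holds vacuously.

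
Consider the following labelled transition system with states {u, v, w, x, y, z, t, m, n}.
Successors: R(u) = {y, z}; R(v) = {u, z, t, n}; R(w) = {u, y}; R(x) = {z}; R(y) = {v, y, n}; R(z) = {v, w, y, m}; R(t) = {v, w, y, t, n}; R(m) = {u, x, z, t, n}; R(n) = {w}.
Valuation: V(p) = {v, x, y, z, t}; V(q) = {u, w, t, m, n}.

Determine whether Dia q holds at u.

No

At u: Dia q requires q at some successor in {y, z}.
  At y: q is false.
  At z: q is false.
So Dia q is false at u.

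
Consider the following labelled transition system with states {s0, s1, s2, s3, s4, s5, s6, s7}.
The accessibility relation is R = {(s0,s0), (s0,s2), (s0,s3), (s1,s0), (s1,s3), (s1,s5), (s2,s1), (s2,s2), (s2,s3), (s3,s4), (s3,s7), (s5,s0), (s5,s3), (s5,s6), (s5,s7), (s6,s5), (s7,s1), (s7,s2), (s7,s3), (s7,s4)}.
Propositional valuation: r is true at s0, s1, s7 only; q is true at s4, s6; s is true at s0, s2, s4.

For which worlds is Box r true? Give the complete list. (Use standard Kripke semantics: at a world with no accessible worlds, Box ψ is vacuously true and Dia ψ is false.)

Let φ = Box r. Evaluate φ at each world:
  s0 (successors {s0, s2, s3}): φ is false.
  s1 (successors {s0, s3, s5}): φ is false.
  s2 (successors {s1, s2, s3}): φ is false.
  s3 (successors {s4, s7}): φ is false.
  s4 (successors ∅): φ is true.
  s5 (successors {s0, s3, s6, s7}): φ is false.
  s6 (successors {s5}): φ is false.
  s7 (successors {s1, s2, s3, s4}): φ is false.
For instance, at s3:
  At s3: Box r requires r at every successor {s4, s7}.
    r fails at s4, so Box r is false at s3.
Satisfying worlds: {s4}

s4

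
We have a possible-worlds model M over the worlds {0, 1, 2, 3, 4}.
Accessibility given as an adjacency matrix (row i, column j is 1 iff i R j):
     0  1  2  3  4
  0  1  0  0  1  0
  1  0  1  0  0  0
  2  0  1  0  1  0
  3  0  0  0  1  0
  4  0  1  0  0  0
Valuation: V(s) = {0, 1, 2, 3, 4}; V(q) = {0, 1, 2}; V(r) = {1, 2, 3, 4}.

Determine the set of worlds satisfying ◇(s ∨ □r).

0, 1, 2, 3, 4

Let φ = ◇(s ∨ □r). Evaluate φ at each world:
  0 (successors {0, 3}): φ is true.
  1 (successors {1}): φ is true.
  2 (successors {1, 3}): φ is true.
  3 (successors {3}): φ is true.
  4 (successors {1}): φ is true.
For instance, at 0:
  At 0: ◇(s ∨ □r) requires s ∨ □r at some successor in {0, 3}.
    s ∨ □r holds at 0, so ◇(s ∨ □r) is true at 0.
      At 0: s is true, □r is false, so s ∨ □r is true.
Satisfying worlds: {0, 1, 2, 3, 4}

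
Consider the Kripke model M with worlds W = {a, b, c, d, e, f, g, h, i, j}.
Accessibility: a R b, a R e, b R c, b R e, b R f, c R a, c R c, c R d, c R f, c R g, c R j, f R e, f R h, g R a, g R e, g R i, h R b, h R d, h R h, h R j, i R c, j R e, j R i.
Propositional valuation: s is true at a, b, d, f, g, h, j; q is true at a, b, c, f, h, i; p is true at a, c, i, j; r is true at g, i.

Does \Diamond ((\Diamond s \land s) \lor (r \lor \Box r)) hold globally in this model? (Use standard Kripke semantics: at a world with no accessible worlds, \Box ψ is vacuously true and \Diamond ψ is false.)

No

Let φ = \Diamond ((\Diamond s \land s) \lor (r \lor \Box r)). Evaluate φ at each world:
  a (successors {b, e}): φ is true.
  b (successors {c, e, f}): φ is true.
  c (successors {a, c, d, f, g, j}): φ is true.
  d (successors ∅): φ is false.
  e (successors ∅): φ is false.
  f (successors {e, h}): φ is true.
  g (successors {a, e, i}): φ is true.
  h (successors {b, d, h, j}): φ is true.
  i (successors {c}): φ is false.
  j (successors {e, i}): φ is true.
Detail at d (counterexample):
  At d: no accessible worlds, so \Diamond ((\Diamond s \land s) \lor (r \lor \Box r)) is false.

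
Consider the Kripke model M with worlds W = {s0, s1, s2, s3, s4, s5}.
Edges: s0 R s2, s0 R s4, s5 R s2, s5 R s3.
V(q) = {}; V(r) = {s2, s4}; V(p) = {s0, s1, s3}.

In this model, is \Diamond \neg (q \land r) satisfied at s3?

Recall that \Diamond ψ holds at a world iff ψ holds at some accessible world.
At s3: no accessible worlds, so \Diamond \neg (q \land r) is false.

No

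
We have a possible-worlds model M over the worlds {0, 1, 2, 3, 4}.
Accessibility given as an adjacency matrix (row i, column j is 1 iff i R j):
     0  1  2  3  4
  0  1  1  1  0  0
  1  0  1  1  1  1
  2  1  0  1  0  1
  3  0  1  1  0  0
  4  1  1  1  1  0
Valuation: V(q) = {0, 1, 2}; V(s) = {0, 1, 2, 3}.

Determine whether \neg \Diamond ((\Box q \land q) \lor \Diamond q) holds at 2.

No

At 2: \Diamond ((\Box q \land q) \lor \Diamond q) is true, so \neg \Diamond ((\Box q \land q) \lor \Diamond q) is false.
  At 2: \Diamond ((\Box q \land q) \lor \Diamond q) requires (\Box q \land q) \lor \Diamond q at some successor in {0, 2, 4}.
    (\Box q \land q) \lor \Diamond q holds at 0, so \Diamond ((\Box q \land q) \lor \Diamond q) is true at 2.
      At 0: \Box q \land q is true, \Diamond q is true, so (\Box q \land q) \lor \Diamond q is true.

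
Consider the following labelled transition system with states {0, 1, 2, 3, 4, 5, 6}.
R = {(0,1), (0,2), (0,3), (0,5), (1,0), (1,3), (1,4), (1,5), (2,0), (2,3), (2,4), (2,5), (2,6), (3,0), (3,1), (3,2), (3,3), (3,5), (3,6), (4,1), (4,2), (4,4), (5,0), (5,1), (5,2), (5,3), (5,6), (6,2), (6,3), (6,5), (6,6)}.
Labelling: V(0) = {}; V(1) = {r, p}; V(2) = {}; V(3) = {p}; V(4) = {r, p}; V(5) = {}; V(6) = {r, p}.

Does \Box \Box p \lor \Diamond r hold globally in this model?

Yes

Let φ = \Box \Box p \lor \Diamond r. Evaluate φ at each world:
  0 (successors {1, 2, 3, 5}): φ is true.
  1 (successors {0, 3, 4, 5}): φ is true.
  2 (successors {0, 3, 4, 5, 6}): φ is true.
  3 (successors {0, 1, 2, 3, 5, 6}): φ is true.
  4 (successors {1, 2, 4}): φ is true.
  5 (successors {0, 1, 2, 3, 6}): φ is true.
  6 (successors {2, 3, 5, 6}): φ is true.
For instance, at 1:
  At 1: \Box \Box p is false, \Diamond r is true, so \Box \Box p \lor \Diamond r is true.
    At 1: \Box \Box p requires \Box p at every successor {0, 3, 4, 5}.
      \Box p fails at 0, so \Box \Box p is false at 1.
    At 1: \Diamond r requires r at some successor in {0, 3, 4, 5}.
      r holds at 4, so \Diamond r is true at 1.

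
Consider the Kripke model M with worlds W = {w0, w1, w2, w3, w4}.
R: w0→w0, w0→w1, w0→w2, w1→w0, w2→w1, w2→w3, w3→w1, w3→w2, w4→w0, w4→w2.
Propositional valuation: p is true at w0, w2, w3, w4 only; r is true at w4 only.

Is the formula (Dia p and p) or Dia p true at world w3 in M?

Yes

At w3: Dia p and p is true, Dia p is true, so (Dia p and p) or Dia p is true.
  At w3: Dia p is true, p is true, so Dia p and p is true.
    At w3: Dia p requires p at some successor in {w1, w2}.
      p holds at w2, so Dia p is true at w3.
  At w3: Dia p requires p at some successor in {w1, w2}.
    p holds at w2, so Dia p is true at w3.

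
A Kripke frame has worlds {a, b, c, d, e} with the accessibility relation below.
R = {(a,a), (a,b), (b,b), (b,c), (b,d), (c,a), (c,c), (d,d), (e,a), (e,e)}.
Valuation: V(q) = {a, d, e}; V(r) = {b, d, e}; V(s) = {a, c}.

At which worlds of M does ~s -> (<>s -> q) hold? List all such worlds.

Let φ = ~s -> (<>s -> q). Evaluate φ at each world:
  a (successors {a, b}): φ is true.
  b (successors {b, c, d}): φ is false.
  c (successors {a, c}): φ is true.
  d (successors {d}): φ is true.
  e (successors {a, e}): φ is true.
For instance, at e:
  At e: ~s is true, <>s -> q is true, so ~s -> (<>s -> q) is true.
    At e: <>s is true, q is true, so <>s -> q is true.
      At e: <>s requires s at some successor in {a, e}.
        s holds at a, so <>s is true at e.
Satisfying worlds: {a, c, d, e}

a, c, d, e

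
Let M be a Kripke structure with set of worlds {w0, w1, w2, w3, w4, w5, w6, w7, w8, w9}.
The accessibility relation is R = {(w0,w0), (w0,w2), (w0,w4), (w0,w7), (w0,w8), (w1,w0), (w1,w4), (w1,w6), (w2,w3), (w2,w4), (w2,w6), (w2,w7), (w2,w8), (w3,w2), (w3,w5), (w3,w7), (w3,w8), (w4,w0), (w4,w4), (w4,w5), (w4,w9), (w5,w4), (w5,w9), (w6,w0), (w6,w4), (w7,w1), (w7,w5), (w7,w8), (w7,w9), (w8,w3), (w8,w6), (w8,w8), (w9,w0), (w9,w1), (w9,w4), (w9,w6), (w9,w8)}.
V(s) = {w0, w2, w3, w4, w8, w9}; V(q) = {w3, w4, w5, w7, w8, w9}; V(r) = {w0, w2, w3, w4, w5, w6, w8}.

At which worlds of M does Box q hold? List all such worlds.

w5

Let φ = Box q. Evaluate φ at each world:
  w0 (successors {w0, w2, w4, w7, w8}): φ is false.
  w1 (successors {w0, w4, w6}): φ is false.
  w2 (successors {w3, w4, w6, w7, w8}): φ is false.
  w3 (successors {w2, w5, w7, w8}): φ is false.
  w4 (successors {w0, w4, w5, w9}): φ is false.
  w5 (successors {w4, w9}): φ is true.
  w6 (successors {w0, w4}): φ is false.
  w7 (successors {w1, w5, w8, w9}): φ is false.
  w8 (successors {w3, w6, w8}): φ is false.
  w9 (successors {w0, w1, w4, w6, w8}): φ is false.
For instance, at w1:
  At w1: Box q requires q at every successor {w0, w4, w6}.
    q fails at w0, so Box q is false at w1.
Satisfying worlds: {w5}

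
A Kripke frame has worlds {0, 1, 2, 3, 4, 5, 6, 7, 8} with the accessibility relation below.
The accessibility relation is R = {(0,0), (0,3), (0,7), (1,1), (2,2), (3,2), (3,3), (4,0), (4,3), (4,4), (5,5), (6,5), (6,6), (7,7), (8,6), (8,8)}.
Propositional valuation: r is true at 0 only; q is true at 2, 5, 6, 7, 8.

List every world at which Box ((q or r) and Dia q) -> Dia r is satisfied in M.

Let φ = Box ((q or r) and Dia q) -> Dia r. Evaluate φ at each world:
  0 (successors {0, 3, 7}): φ is true.
  1 (successors {1}): φ is true.
  2 (successors {2}): φ is false.
  3 (successors {2, 3}): φ is true.
  4 (successors {0, 3, 4}): φ is true.
  5 (successors {5}): φ is false.
  6 (successors {5, 6}): φ is false.
  7 (successors {7}): φ is false.
  8 (successors {6, 8}): φ is false.
For instance, at 1:
  At 1: Box ((q or r) and Dia q) is false, Dia r is false, so Box ((q or r) and Dia q) -> Dia r is true.
    At 1: Box ((q or r) and Dia q) requires (q or r) and Dia q at every successor {1}.
      (q or r) and Dia q fails at 1, so Box ((q or r) and Dia q) is false at 1.
    At 1: Dia r requires r at some successor in {1}.
      At 1: r is false.
    So Dia r is false at 1.
Satisfying worlds: {0, 1, 3, 4}

0, 1, 3, 4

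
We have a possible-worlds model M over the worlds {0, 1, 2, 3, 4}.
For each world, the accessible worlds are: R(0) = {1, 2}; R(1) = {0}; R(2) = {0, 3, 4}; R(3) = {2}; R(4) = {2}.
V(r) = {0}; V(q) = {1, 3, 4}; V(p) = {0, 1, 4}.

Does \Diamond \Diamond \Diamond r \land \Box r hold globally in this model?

No

Let φ = \Diamond \Diamond \Diamond r \land \Box r. Evaluate φ at each world:
  0 (successors {1, 2}): φ is false.
  1 (successors {0}): φ is true.
  2 (successors {0, 3, 4}): φ is false.
  3 (successors {2}): φ is false.
  4 (successors {2}): φ is false.
Detail at 0 (counterexample):
  At 0: \Diamond \Diamond \Diamond r is false, \Box r is false, so \Diamond \Diamond \Diamond r \land \Box r is false.
    At 0: \Diamond \Diamond \Diamond r requires \Diamond \Diamond r at some successor in {1, 2}.
      At 1: \Diamond \Diamond r is false.
      At 2: \Diamond \Diamond r is false.
    So \Diamond \Diamond \Diamond r is false at 0.
    At 0: \Box r requires r at every successor {1, 2}.
      r fails at 1, so \Box r is false at 0.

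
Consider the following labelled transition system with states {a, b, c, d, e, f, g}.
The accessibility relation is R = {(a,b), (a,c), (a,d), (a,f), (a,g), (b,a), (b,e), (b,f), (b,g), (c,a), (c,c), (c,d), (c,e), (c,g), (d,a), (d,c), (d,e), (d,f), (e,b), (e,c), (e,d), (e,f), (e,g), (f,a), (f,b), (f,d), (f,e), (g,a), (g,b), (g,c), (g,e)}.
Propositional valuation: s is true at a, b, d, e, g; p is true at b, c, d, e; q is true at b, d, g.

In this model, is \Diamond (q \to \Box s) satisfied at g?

At g: \Diamond (q \to \Box s) requires q \to \Box s at some successor in {a, b, c, e}.
  q \to \Box s holds at a, so \Diamond (q \to \Box s) is true at g.
    At a: q is false, \Box s is false, so q \to \Box s is true.
      At a: \Box s requires s at every successor {b, c, d, f, g}.
        s fails at c, so \Box s is false at a.

Yes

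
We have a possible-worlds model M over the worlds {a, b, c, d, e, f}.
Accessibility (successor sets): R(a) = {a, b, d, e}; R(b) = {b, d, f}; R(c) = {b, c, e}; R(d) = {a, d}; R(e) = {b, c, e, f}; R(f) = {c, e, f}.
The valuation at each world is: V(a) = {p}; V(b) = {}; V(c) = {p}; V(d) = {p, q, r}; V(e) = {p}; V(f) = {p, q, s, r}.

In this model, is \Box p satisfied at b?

Recall that \Box ψ holds at a world iff ψ holds at every accessible world, and \Diamond ψ holds iff ψ holds at some accessible world.
At b: \Box p requires p at every successor {b, d, f}.
  p fails at b, so \Box p is false at b.

No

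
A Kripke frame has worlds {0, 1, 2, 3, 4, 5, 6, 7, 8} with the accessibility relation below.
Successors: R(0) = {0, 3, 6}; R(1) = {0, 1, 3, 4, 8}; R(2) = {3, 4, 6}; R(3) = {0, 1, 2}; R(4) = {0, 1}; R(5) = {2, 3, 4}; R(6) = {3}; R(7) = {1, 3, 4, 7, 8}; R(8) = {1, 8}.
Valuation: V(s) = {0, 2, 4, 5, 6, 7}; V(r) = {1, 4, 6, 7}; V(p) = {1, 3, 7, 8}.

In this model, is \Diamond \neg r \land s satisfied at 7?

At 7: \Diamond \neg r is true, s is true, so \Diamond \neg r \land s is true.
  At 7: \Diamond \neg r requires \neg r at some successor in {1, 3, 4, 7, 8}.
    \neg r holds at 3, so \Diamond \neg r is true at 7.

Yes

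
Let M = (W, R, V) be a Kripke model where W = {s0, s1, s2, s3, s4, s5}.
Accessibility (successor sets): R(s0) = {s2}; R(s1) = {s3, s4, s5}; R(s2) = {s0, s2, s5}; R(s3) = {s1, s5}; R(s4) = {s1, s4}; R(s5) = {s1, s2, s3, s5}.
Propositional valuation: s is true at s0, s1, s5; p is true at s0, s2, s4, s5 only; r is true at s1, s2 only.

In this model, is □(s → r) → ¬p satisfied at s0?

Recall that □ψ holds at a world iff ψ holds at every accessible world, and ◇ψ holds iff ψ holds at some accessible world.
At s0: □(s → r) is true, ¬p is false, so □(s → r) → ¬p is false.
  At s0: □(s → r) requires s → r at every successor {s2}.
    At s2: s → r is true.
  So □(s → r) is true at s0.

No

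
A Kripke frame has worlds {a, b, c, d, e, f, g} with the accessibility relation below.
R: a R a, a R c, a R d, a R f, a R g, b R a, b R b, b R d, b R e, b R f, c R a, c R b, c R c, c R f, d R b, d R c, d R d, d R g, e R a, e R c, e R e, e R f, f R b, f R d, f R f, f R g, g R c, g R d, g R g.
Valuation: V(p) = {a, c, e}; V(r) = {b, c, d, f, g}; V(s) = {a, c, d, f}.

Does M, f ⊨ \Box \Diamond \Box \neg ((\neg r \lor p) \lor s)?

No

At f: \Box \Diamond \Box \neg ((\neg r \lor p) \lor s) requires \Diamond \Box \neg ((\neg r \lor p) \lor s) at every successor {b, d, f, g}.
  \Diamond \Box \neg ((\neg r \lor p) \lor s) fails at b, so \Box \Diamond \Box \neg ((\neg r \lor p) \lor s) is false at f.
    At b: \Diamond \Box \neg ((\neg r \lor p) \lor s) requires \Box \neg ((\neg r \lor p) \lor s) at some successor in {a, b, d, e, f}.
      At a: \Box \neg ((\neg r \lor p) \lor s) is false.
      At b: \Box \neg ((\neg r \lor p) \lor s) is false.
      At d: \Box \neg ((\neg r \lor p) \lor s) is false.
      At e: \Box \neg ((\neg r \lor p) \lor s) is false.
      At f: \Box \neg ((\neg r \lor p) \lor s) is false.
    So \Diamond \Box \neg ((\neg r \lor p) \lor s) is false at b.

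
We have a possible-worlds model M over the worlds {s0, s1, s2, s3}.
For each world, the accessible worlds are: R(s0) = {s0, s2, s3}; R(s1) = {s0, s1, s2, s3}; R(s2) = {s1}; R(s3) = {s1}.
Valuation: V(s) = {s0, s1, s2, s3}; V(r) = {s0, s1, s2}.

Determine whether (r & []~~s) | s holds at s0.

Yes

At s0: r & []~~s is true, s is true, so (r & []~~s) | s is true.
  At s0: r is true, []~~s is true, so r & []~~s is true.
    At s0: []~~s requires ~~s at every successor {s0, s2, s3}.
      At s0: ~~s is true.
      At s2: ~~s is true.
      At s3: ~~s is true.
    So []~~s is true at s0.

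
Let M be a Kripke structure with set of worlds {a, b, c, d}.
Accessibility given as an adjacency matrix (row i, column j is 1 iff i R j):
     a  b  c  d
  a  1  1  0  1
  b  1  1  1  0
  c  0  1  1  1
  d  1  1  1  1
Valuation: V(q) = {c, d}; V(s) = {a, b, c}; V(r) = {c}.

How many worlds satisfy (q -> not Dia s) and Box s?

1

Recall that Box ψ holds at a world iff ψ holds at every accessible world, and Dia ψ holds iff ψ holds at some accessible world.
Let φ = (q -> not Dia s) and Box s. Evaluate φ at each world:
  a (successors {a, b, d}): φ is false.
  b (successors {a, b, c}): φ is true.
  c (successors {b, c, d}): φ is false.
  d (successors {a, b, c, d}): φ is false.
For instance, at b:
  At b: q -> not Dia s is true, Box s is true, so (q -> not Dia s) and Box s is true.
    At b: q is false, not Dia s is false, so q -> not Dia s is true.
      At b: Dia s is true, so not Dia s is false.
    At b: Box s requires s at every successor {a, b, c}.
      At a: s is true.
      At b: s is true.
      At c: s is true.
    So Box s is true at b.
Satisfying worlds: {b}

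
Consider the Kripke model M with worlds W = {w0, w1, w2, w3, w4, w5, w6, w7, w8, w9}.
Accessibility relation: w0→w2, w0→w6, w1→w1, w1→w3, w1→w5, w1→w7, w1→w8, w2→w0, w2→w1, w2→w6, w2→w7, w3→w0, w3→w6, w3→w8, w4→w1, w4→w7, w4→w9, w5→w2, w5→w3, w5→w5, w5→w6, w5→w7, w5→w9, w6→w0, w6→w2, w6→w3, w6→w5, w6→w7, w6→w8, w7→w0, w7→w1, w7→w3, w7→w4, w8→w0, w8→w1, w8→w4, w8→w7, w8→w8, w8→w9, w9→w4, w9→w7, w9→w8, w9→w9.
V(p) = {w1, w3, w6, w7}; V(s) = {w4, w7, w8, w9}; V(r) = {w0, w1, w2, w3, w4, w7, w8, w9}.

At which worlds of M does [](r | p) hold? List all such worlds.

Let φ = [](r | p). Evaluate φ at each world:
  w0 (successors {w2, w6}): φ is true.
  w1 (successors {w1, w3, w5, w7, w8}): φ is false.
  w2 (successors {w0, w1, w6, w7}): φ is true.
  w3 (successors {w0, w6, w8}): φ is true.
  w4 (successors {w1, w7, w9}): φ is true.
  w5 (successors {w2, w3, w5, w6, w7, w9}): φ is false.
  w6 (successors {w0, w2, w3, w5, w7, w8}): φ is false.
  w7 (successors {w0, w1, w3, w4}): φ is true.
  w8 (successors {w0, w1, w4, w7, w8, w9}): φ is true.
  w9 (successors {w4, w7, w8, w9}): φ is true.
For instance, at w5:
  At w5: [](r | p) requires r | p at every successor {w2, w3, w5, w6, w7, w9}.
    r | p fails at w5, so [](r | p) is false at w5.
Satisfying worlds: {w0, w2, w3, w4, w7, w8, w9}

w0, w2, w3, w4, w7, w8, w9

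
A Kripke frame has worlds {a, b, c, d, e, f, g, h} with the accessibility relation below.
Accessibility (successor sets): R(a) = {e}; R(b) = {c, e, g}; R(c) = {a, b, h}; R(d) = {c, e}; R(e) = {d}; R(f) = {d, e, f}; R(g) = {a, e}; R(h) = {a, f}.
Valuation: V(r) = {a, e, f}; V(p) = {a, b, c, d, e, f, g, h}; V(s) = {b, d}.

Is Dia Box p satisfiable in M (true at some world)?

Yes

Let φ = Dia Box p. Evaluate φ at each world:
  a (successors {e}): φ is true.
  b (successors {c, e, g}): φ is true.
  c (successors {a, b, h}): φ is true.
  d (successors {c, e}): φ is true.
  e (successors {d}): φ is true.
  f (successors {d, e, f}): φ is true.
  g (successors {a, e}): φ is true.
  h (successors {a, f}): φ is true.
Detail at a (witness):
  At a: Dia Box p requires Box p at some successor in {e}.
    Box p holds at e, so Dia Box p is true at a.
      At e: Box p requires p at every successor {d}.
        At d: p is true.
      So Box p is true at e.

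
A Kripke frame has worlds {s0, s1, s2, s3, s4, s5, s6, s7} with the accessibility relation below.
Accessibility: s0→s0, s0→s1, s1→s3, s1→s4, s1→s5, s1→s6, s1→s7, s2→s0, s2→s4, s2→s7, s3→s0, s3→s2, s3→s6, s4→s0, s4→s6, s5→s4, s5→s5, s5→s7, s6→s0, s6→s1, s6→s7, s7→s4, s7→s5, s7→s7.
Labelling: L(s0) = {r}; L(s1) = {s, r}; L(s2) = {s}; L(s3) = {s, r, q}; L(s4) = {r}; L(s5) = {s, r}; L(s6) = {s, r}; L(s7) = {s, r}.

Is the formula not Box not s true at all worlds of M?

Let φ = not Box not s. Evaluate φ at each world:
  s0 (successors {s0, s1}): φ is true.
  s1 (successors {s3, s4, s5, s6, s7}): φ is true.
  s2 (successors {s0, s4, s7}): φ is true.
  s3 (successors {s0, s2, s6}): φ is true.
  s4 (successors {s0, s6}): φ is true.
  s5 (successors {s4, s5, s7}): φ is true.
  s6 (successors {s0, s1, s7}): φ is true.
  s7 (successors {s4, s5, s7}): φ is true.
For instance, at s1:
  At s1: Box not s is false, so not Box not s is true.
    At s1: Box not s requires not s at every successor {s3, s4, s5, s6, s7}.
      not s fails at s3, so Box not s is false at s1.

Yes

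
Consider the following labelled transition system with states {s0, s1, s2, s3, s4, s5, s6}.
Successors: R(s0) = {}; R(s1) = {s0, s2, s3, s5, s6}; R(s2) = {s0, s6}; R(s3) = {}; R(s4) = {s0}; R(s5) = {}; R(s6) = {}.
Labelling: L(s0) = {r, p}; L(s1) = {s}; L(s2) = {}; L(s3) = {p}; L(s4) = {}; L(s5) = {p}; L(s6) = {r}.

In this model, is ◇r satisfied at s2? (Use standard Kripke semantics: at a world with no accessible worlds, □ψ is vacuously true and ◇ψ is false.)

Yes

At s2: ◇r requires r at some successor in {s0, s6}.
  r holds at s0, so ◇r is true at s2.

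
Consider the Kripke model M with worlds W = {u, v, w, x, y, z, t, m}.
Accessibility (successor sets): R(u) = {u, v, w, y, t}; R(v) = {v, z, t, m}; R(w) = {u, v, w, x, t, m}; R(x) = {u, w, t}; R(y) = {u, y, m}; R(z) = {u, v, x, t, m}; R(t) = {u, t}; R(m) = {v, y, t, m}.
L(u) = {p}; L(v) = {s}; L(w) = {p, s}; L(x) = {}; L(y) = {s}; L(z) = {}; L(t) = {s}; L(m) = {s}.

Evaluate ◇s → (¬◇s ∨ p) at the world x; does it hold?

No

At x: ◇s is true, ¬◇s ∨ p is false, so ◇s → (¬◇s ∨ p) is false.
  At x: ◇s requires s at some successor in {u, w, t}.
    s holds at w, so ◇s is true at x.
  At x: ¬◇s is false, p is false, so ¬◇s ∨ p is false.
    At x: ◇s is true, so ¬◇s is false.
      At x: ◇s requires s at some successor in {u, w, t}.
        s holds at w, so ◇s is true at x.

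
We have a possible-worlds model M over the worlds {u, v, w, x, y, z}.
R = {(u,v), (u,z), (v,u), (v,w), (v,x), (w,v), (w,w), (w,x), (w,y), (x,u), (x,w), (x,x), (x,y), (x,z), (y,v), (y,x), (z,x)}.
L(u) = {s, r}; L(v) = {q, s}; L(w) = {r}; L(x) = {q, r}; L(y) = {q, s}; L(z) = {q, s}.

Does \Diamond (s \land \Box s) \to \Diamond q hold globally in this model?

Let φ = \Diamond (s \land \Box s) \to \Diamond q. Evaluate φ at each world:
  u (successors {v, z}): φ is true.
  v (successors {u, w, x}): φ is true.
  w (successors {v, w, x, y}): φ is true.
  x (successors {u, w, x, y, z}): φ is true.
  y (successors {v, x}): φ is true.
  z (successors {x}): φ is true.
For instance, at w:
  At w: \Diamond (s \land \Box s) is false, \Diamond q is true, so \Diamond (s \land \Box s) \to \Diamond q is true.
    At w: \Diamond (s \land \Box s) requires s \land \Box s at some successor in {v, w, x, y}.
      At v: s \land \Box s is false.
      At w: s \land \Box s is false.
      At x: s \land \Box s is false.
      At y: s \land \Box s is false.
    So \Diamond (s \land \Box s) is false at w.
    At w: \Diamond q requires q at some successor in {v, w, x, y}.
      q holds at v, so \Diamond q is true at w.

Yes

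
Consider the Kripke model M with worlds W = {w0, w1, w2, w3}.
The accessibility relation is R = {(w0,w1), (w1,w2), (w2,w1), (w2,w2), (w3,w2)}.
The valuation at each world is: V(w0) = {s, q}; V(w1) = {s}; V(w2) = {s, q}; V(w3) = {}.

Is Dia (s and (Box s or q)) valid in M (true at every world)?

Let φ = Dia (s and (Box s or q)). Evaluate φ at each world:
  w0 (successors {w1}): φ is true.
  w1 (successors {w2}): φ is true.
  w2 (successors {w1, w2}): φ is true.
  w3 (successors {w2}): φ is true.
For instance, at w3:
  At w3: Dia (s and (Box s or q)) requires s and (Box s or q) at some successor in {w2}.
    s and (Box s or q) holds at w2, so Dia (s and (Box s or q)) is true at w3.
      At w2: s is true, Box s or q is true, so s and (Box s or q) is true.

Yes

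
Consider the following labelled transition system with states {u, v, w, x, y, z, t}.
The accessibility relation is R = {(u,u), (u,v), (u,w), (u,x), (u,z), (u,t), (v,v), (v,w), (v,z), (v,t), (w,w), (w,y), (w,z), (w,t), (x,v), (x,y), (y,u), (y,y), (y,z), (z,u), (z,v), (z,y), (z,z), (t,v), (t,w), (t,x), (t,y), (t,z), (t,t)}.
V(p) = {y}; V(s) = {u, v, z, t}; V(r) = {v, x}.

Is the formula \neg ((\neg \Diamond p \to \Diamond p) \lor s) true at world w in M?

At w: (\neg \Diamond p \to \Diamond p) \lor s is true, so \neg ((\neg \Diamond p \to \Diamond p) \lor s) is false.
  At w: \neg \Diamond p \to \Diamond p is true, s is false, so (\neg \Diamond p \to \Diamond p) \lor s is true.
    At w: \neg \Diamond p is false, \Diamond p is true, so \neg \Diamond p \to \Diamond p is true.
      At w: \Diamond p is true, so \neg \Diamond p is false.
      At w: \Diamond p requires p at some successor in {w, y, z, t}.
        p holds at y, so \Diamond p is true at w.

No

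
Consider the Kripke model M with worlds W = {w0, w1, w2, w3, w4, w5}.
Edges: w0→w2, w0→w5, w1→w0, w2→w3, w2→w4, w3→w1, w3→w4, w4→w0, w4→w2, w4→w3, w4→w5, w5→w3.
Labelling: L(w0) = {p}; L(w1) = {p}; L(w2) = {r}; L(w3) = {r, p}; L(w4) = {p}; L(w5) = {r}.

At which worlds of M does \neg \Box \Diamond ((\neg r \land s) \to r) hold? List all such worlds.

none

Let φ = \neg \Box \Diamond ((\neg r \land s) \to r). Evaluate φ at each world:
  w0 (successors {w2, w5}): φ is false.
  w1 (successors {w0}): φ is false.
  w2 (successors {w3, w4}): φ is false.
  w3 (successors {w1, w4}): φ is false.
  w4 (successors {w0, w2, w3, w5}): φ is false.
  w5 (successors {w3}): φ is false.
For instance, at w5:
  At w5: \Box \Diamond ((\neg r \land s) \to r) is true, so \neg \Box \Diamond ((\neg r \land s) \to r) is false.
    At w5: \Box \Diamond ((\neg r \land s) \to r) requires \Diamond ((\neg r \land s) \to r) at every successor {w3}.
      At w3: \Diamond ((\neg r \land s) \to r) is true.
    So \Box \Diamond ((\neg r \land s) \to r) is true at w5.
Satisfying worlds: none.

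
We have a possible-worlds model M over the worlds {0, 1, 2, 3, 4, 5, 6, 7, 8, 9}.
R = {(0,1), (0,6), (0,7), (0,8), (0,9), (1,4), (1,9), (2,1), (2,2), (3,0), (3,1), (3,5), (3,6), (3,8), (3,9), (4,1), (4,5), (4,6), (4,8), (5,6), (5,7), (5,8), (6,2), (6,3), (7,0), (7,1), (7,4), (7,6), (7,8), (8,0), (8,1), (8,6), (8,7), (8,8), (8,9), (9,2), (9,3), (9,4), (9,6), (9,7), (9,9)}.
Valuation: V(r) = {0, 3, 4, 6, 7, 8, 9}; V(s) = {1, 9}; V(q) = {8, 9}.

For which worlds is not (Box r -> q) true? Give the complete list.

1, 5

Let φ = not (Box r -> q). Evaluate φ at each world:
  0 (successors {1, 6, 7, 8, 9}): φ is false.
  1 (successors {4, 9}): φ is true.
  2 (successors {1, 2}): φ is false.
  3 (successors {0, 1, 5, 6, 8, 9}): φ is false.
  4 (successors {1, 5, 6, 8}): φ is false.
  5 (successors {6, 7, 8}): φ is true.
  6 (successors {2, 3}): φ is false.
  7 (successors {0, 1, 4, 6, 8}): φ is false.
  8 (successors {0, 1, 6, 7, 8, 9}): φ is false.
  9 (successors {2, 3, 4, 6, 7, 9}): φ is false.
For instance, at 8:
  At 8: Box r -> q is true, so not (Box r -> q) is false.
    At 8: Box r is false, q is true, so Box r -> q is true.
      At 8: Box r requires r at every successor {0, 1, 6, 7, 8, 9}.
        r fails at 1, so Box r is false at 8.
Satisfying worlds: {1, 5}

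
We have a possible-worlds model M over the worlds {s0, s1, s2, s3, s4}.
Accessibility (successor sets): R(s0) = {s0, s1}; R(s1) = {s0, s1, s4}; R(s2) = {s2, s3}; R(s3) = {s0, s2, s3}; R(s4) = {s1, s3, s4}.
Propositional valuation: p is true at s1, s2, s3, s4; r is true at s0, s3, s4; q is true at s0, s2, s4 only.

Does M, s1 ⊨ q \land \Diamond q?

At s1: q is false, \Diamond q is true, so q \land \Diamond q is false.
  At s1: \Diamond q requires q at some successor in {s0, s1, s4}.
    q holds at s0, so \Diamond q is true at s1.

No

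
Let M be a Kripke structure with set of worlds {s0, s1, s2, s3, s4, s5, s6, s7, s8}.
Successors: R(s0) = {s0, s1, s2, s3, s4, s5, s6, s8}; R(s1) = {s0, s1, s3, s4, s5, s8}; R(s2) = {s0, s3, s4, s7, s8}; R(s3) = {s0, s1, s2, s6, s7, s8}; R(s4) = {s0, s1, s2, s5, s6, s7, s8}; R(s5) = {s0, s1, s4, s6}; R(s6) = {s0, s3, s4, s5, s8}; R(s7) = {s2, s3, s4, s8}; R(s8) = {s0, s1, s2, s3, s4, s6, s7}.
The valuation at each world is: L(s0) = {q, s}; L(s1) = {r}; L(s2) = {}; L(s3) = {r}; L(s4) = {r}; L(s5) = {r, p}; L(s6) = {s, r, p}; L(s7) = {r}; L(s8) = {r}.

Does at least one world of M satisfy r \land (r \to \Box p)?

Let φ = r \land (r \to \Box p). Evaluate φ at each world:
  s0 (successors {s0, s1, s2, s3, s4, s5, s6, s8}): φ is false.
  s1 (successors {s0, s1, s3, s4, s5, s8}): φ is false.
  s2 (successors {s0, s3, s4, s7, s8}): φ is false.
  s3 (successors {s0, s1, s2, s6, s7, s8}): φ is false.
  s4 (successors {s0, s1, s2, s5, s6, s7, s8}): φ is false.
  s5 (successors {s0, s1, s4, s6}): φ is false.
  s6 (successors {s0, s3, s4, s5, s8}): φ is false.
  s7 (successors {s2, s3, s4, s8}): φ is false.
  s8 (successors {s0, s1, s2, s3, s4, s6, s7}): φ is false.
For instance, at s2:
  At s2: r is false, r \to \Box p is true, so r \land (r \to \Box p) is false.
    At s2: r is false, \Box p is false, so r \to \Box p is true.
      At s2: \Box p requires p at every successor {s0, s3, s4, s7, s8}.
        p fails at s0, so \Box p is false at s2.

No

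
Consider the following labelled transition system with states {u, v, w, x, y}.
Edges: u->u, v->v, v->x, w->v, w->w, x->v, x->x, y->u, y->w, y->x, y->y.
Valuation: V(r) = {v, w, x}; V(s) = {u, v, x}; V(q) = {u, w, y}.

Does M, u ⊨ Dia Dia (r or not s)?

No

At u: Dia Dia (r or not s) requires Dia (r or not s) at some successor in {u}.
  At u: Dia (r or not s) is false.
So Dia Dia (r or not s) is false at u.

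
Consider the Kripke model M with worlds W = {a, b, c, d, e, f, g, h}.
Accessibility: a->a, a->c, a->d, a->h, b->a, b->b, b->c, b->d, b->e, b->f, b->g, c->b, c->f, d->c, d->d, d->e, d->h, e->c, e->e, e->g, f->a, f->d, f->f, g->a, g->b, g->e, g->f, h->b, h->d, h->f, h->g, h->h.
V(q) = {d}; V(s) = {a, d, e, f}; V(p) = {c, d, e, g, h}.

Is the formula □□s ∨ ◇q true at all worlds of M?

Let φ = □□s ∨ ◇q. Evaluate φ at each world:
  a (successors {a, c, d, h}): φ is true.
  b (successors {a, b, c, d, e, f, g}): φ is true.
  c (successors {b, f}): φ is false.
  d (successors {c, d, e, h}): φ is true.
  e (successors {c, e, g}): φ is false.
  f (successors {a, d, f}): φ is true.
  g (successors {a, b, e, f}): φ is false.
  h (successors {b, d, f, g, h}): φ is true.
Detail at c (counterexample):
  At c: □□s is false, ◇q is false, so □□s ∨ ◇q is false.
    At c: □□s requires □s at every successor {b, f}.
      □s fails at b, so □□s is false at c.
    At c: ◇q requires q at some successor in {b, f}.
      At b: q is false.
      At f: q is false.
    So ◇q is false at c.

No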